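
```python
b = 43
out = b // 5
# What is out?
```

Answer: 8

Derivation:
Trace (tracking out):
b = 43  # -> b = 43
out = b // 5  # -> out = 8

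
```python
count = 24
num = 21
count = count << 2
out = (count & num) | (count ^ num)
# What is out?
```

Trace (tracking out):
count = 24  # -> count = 24
num = 21  # -> num = 21
count = count << 2  # -> count = 96
out = count & num | count ^ num  # -> out = 117

Answer: 117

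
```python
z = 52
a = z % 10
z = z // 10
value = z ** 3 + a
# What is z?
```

Trace (tracking z):
z = 52  # -> z = 52
a = z % 10  # -> a = 2
z = z // 10  # -> z = 5
value = z ** 3 + a  # -> value = 127

Answer: 5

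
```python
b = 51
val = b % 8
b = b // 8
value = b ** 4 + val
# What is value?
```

Trace (tracking value):
b = 51  # -> b = 51
val = b % 8  # -> val = 3
b = b // 8  # -> b = 6
value = b ** 4 + val  # -> value = 1299

Answer: 1299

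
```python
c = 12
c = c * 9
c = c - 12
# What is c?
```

Trace (tracking c):
c = 12  # -> c = 12
c = c * 9  # -> c = 108
c = c - 12  # -> c = 96

Answer: 96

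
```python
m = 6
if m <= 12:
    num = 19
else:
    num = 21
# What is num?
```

Answer: 19

Derivation:
Trace (tracking num):
m = 6  # -> m = 6
if m <= 12:  # condition is True
    num = 19  # -> num = 19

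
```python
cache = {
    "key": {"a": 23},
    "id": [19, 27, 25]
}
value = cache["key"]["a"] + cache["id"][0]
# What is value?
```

Answer: 42

Derivation:
Trace (tracking value):
cache = {'key': {'a': 23}, 'id': [19, 27, 25]}  # -> cache = {'key': {'a': 23}, 'id': [19, 27, 25]}
value = cache['key']['a'] + cache['id'][0]  # -> value = 42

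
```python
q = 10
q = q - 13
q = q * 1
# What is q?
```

Trace (tracking q):
q = 10  # -> q = 10
q = q - 13  # -> q = -3
q = q * 1  # -> q = -3

Answer: -3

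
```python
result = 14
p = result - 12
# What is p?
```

Trace (tracking p):
result = 14  # -> result = 14
p = result - 12  # -> p = 2

Answer: 2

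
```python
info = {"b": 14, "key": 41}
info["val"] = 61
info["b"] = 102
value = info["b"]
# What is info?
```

Answer: {'b': 102, 'key': 41, 'val': 61}

Derivation:
Trace (tracking info):
info = {'b': 14, 'key': 41}  # -> info = {'b': 14, 'key': 41}
info['val'] = 61  # -> info = {'b': 14, 'key': 41, 'val': 61}
info['b'] = 102  # -> info = {'b': 102, 'key': 41, 'val': 61}
value = info['b']  # -> value = 102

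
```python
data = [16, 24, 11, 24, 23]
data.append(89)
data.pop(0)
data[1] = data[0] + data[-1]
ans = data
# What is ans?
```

Answer: [24, 113, 24, 23, 89]

Derivation:
Trace (tracking ans):
data = [16, 24, 11, 24, 23]  # -> data = [16, 24, 11, 24, 23]
data.append(89)  # -> data = [16, 24, 11, 24, 23, 89]
data.pop(0)  # -> data = [24, 11, 24, 23, 89]
data[1] = data[0] + data[-1]  # -> data = [24, 113, 24, 23, 89]
ans = data  # -> ans = [24, 113, 24, 23, 89]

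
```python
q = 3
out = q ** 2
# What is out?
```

Trace (tracking out):
q = 3  # -> q = 3
out = q ** 2  # -> out = 9

Answer: 9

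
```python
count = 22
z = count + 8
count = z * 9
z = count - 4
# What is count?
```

Trace (tracking count):
count = 22  # -> count = 22
z = count + 8  # -> z = 30
count = z * 9  # -> count = 270
z = count - 4  # -> z = 266

Answer: 270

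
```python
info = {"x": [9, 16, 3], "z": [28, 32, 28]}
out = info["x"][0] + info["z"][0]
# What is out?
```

Answer: 37

Derivation:
Trace (tracking out):
info = {'x': [9, 16, 3], 'z': [28, 32, 28]}  # -> info = {'x': [9, 16, 3], 'z': [28, 32, 28]}
out = info['x'][0] + info['z'][0]  # -> out = 37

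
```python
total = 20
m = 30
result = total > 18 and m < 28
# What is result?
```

Answer: False

Derivation:
Trace (tracking result):
total = 20  # -> total = 20
m = 30  # -> m = 30
result = total > 18 and m < 28  # -> result = False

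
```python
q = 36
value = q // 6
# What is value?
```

Trace (tracking value):
q = 36  # -> q = 36
value = q // 6  # -> value = 6

Answer: 6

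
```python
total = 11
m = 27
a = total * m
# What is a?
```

Answer: 297

Derivation:
Trace (tracking a):
total = 11  # -> total = 11
m = 27  # -> m = 27
a = total * m  # -> a = 297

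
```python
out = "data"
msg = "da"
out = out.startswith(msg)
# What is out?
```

Answer: True

Derivation:
Trace (tracking out):
out = 'data'  # -> out = 'data'
msg = 'da'  # -> msg = 'da'
out = out.startswith(msg)  # -> out = True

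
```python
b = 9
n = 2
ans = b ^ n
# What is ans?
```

Trace (tracking ans):
b = 9  # -> b = 9
n = 2  # -> n = 2
ans = b ^ n  # -> ans = 11

Answer: 11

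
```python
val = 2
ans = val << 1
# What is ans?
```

Answer: 4

Derivation:
Trace (tracking ans):
val = 2  # -> val = 2
ans = val << 1  # -> ans = 4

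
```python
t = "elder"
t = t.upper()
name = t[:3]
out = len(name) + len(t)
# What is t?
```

Answer: 'ELDER'

Derivation:
Trace (tracking t):
t = 'elder'  # -> t = 'elder'
t = t.upper()  # -> t = 'ELDER'
name = t[:3]  # -> name = 'ELD'
out = len(name) + len(t)  # -> out = 8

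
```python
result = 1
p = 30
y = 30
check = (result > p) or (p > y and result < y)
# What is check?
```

Trace (tracking check):
result = 1  # -> result = 1
p = 30  # -> p = 30
y = 30  # -> y = 30
check = result > p or (p > y and result < y)  # -> check = False

Answer: False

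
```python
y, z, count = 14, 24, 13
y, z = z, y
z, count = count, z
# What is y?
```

Trace (tracking y):
y, z, count = (14, 24, 13)  # -> y = 14, z = 24, count = 13
y, z = (z, y)  # -> y = 24, z = 14
z, count = (count, z)  # -> z = 13, count = 14

Answer: 24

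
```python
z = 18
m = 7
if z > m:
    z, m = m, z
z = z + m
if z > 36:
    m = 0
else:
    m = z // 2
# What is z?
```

Trace (tracking z):
z = 18  # -> z = 18
m = 7  # -> m = 7
if z > m:  # condition is True
    z, m = (m, z)  # -> z = 7, m = 18
z = z + m  # -> z = 25
if z > 36:  # condition is False
else:
    m = z // 2  # -> m = 12

Answer: 25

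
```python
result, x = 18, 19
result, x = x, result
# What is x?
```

Answer: 18

Derivation:
Trace (tracking x):
result, x = (18, 19)  # -> result = 18, x = 19
result, x = (x, result)  # -> result = 19, x = 18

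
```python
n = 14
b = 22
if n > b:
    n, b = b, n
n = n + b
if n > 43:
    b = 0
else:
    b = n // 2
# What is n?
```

Answer: 36

Derivation:
Trace (tracking n):
n = 14  # -> n = 14
b = 22  # -> b = 22
if n > b:  # condition is False
n = n + b  # -> n = 36
if n > 43:  # condition is False
else:
    b = n // 2  # -> b = 18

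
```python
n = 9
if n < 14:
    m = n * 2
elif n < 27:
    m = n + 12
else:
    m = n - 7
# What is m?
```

Answer: 18

Derivation:
Trace (tracking m):
n = 9  # -> n = 9
if n < 14:  # condition is True
    m = n * 2  # -> m = 18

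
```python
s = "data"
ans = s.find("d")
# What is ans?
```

Answer: 0

Derivation:
Trace (tracking ans):
s = 'data'  # -> s = 'data'
ans = s.find('d')  # -> ans = 0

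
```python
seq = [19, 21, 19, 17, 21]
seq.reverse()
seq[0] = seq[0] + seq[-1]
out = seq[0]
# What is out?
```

Answer: 40

Derivation:
Trace (tracking out):
seq = [19, 21, 19, 17, 21]  # -> seq = [19, 21, 19, 17, 21]
seq.reverse()  # -> seq = [21, 17, 19, 21, 19]
seq[0] = seq[0] + seq[-1]  # -> seq = [40, 17, 19, 21, 19]
out = seq[0]  # -> out = 40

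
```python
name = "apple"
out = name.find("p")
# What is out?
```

Answer: 1

Derivation:
Trace (tracking out):
name = 'apple'  # -> name = 'apple'
out = name.find('p')  # -> out = 1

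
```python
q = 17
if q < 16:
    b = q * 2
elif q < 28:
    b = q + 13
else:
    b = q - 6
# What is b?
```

Trace (tracking b):
q = 17  # -> q = 17
if q < 16:  # condition is False
elif q < 28:  # condition is True
    b = q + 13  # -> b = 30

Answer: 30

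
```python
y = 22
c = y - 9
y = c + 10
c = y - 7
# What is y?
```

Answer: 23

Derivation:
Trace (tracking y):
y = 22  # -> y = 22
c = y - 9  # -> c = 13
y = c + 10  # -> y = 23
c = y - 7  # -> c = 16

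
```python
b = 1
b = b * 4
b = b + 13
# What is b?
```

Trace (tracking b):
b = 1  # -> b = 1
b = b * 4  # -> b = 4
b = b + 13  # -> b = 17

Answer: 17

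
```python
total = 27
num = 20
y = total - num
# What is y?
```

Trace (tracking y):
total = 27  # -> total = 27
num = 20  # -> num = 20
y = total - num  # -> y = 7

Answer: 7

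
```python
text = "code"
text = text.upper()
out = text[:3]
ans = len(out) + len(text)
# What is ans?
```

Answer: 7

Derivation:
Trace (tracking ans):
text = 'code'  # -> text = 'code'
text = text.upper()  # -> text = 'CODE'
out = text[:3]  # -> out = 'COD'
ans = len(out) + len(text)  # -> ans = 7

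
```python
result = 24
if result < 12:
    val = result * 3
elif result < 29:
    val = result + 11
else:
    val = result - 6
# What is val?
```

Answer: 35

Derivation:
Trace (tracking val):
result = 24  # -> result = 24
if result < 12:  # condition is False
elif result < 29:  # condition is True
    val = result + 11  # -> val = 35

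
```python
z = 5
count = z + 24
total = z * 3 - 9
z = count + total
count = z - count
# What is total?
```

Trace (tracking total):
z = 5  # -> z = 5
count = z + 24  # -> count = 29
total = z * 3 - 9  # -> total = 6
z = count + total  # -> z = 35
count = z - count  # -> count = 6

Answer: 6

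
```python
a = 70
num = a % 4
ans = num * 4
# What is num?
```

Answer: 2

Derivation:
Trace (tracking num):
a = 70  # -> a = 70
num = a % 4  # -> num = 2
ans = num * 4  # -> ans = 8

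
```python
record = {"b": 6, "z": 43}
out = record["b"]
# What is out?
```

Trace (tracking out):
record = {'b': 6, 'z': 43}  # -> record = {'b': 6, 'z': 43}
out = record['b']  # -> out = 6

Answer: 6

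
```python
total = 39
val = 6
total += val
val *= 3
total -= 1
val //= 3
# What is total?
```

Answer: 44

Derivation:
Trace (tracking total):
total = 39  # -> total = 39
val = 6  # -> val = 6
total += val  # -> total = 45
val *= 3  # -> val = 18
total -= 1  # -> total = 44
val //= 3  # -> val = 6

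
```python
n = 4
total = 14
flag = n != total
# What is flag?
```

Answer: True

Derivation:
Trace (tracking flag):
n = 4  # -> n = 4
total = 14  # -> total = 14
flag = n != total  # -> flag = True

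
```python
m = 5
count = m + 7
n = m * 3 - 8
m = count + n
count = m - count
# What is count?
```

Answer: 7

Derivation:
Trace (tracking count):
m = 5  # -> m = 5
count = m + 7  # -> count = 12
n = m * 3 - 8  # -> n = 7
m = count + n  # -> m = 19
count = m - count  # -> count = 7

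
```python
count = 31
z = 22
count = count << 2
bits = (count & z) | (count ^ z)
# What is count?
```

Answer: 124

Derivation:
Trace (tracking count):
count = 31  # -> count = 31
z = 22  # -> z = 22
count = count << 2  # -> count = 124
bits = count & z | count ^ z  # -> bits = 126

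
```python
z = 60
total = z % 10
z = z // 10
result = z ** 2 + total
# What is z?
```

Answer: 6

Derivation:
Trace (tracking z):
z = 60  # -> z = 60
total = z % 10  # -> total = 0
z = z // 10  # -> z = 6
result = z ** 2 + total  # -> result = 36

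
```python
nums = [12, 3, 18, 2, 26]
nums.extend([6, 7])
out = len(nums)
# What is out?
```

Answer: 7

Derivation:
Trace (tracking out):
nums = [12, 3, 18, 2, 26]  # -> nums = [12, 3, 18, 2, 26]
nums.extend([6, 7])  # -> nums = [12, 3, 18, 2, 26, 6, 7]
out = len(nums)  # -> out = 7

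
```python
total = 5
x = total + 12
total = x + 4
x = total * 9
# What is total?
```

Trace (tracking total):
total = 5  # -> total = 5
x = total + 12  # -> x = 17
total = x + 4  # -> total = 21
x = total * 9  # -> x = 189

Answer: 21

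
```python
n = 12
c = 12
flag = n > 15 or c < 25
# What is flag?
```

Answer: True

Derivation:
Trace (tracking flag):
n = 12  # -> n = 12
c = 12  # -> c = 12
flag = n > 15 or c < 25  # -> flag = True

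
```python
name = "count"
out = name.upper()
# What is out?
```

Answer: 'COUNT'

Derivation:
Trace (tracking out):
name = 'count'  # -> name = 'count'
out = name.upper()  # -> out = 'COUNT'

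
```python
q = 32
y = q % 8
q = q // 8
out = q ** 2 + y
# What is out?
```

Answer: 16

Derivation:
Trace (tracking out):
q = 32  # -> q = 32
y = q % 8  # -> y = 0
q = q // 8  # -> q = 4
out = q ** 2 + y  # -> out = 16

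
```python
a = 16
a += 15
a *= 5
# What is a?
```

Answer: 155

Derivation:
Trace (tracking a):
a = 16  # -> a = 16
a += 15  # -> a = 31
a *= 5  # -> a = 155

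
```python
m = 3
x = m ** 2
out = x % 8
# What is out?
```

Answer: 1

Derivation:
Trace (tracking out):
m = 3  # -> m = 3
x = m ** 2  # -> x = 9
out = x % 8  # -> out = 1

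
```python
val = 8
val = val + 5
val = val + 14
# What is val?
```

Trace (tracking val):
val = 8  # -> val = 8
val = val + 5  # -> val = 13
val = val + 14  # -> val = 27

Answer: 27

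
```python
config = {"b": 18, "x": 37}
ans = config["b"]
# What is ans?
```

Answer: 18

Derivation:
Trace (tracking ans):
config = {'b': 18, 'x': 37}  # -> config = {'b': 18, 'x': 37}
ans = config['b']  # -> ans = 18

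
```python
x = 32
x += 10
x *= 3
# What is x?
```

Trace (tracking x):
x = 32  # -> x = 32
x += 10  # -> x = 42
x *= 3  # -> x = 126

Answer: 126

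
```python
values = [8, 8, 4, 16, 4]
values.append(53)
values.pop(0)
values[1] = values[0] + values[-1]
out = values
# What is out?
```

Trace (tracking out):
values = [8, 8, 4, 16, 4]  # -> values = [8, 8, 4, 16, 4]
values.append(53)  # -> values = [8, 8, 4, 16, 4, 53]
values.pop(0)  # -> values = [8, 4, 16, 4, 53]
values[1] = values[0] + values[-1]  # -> values = [8, 61, 16, 4, 53]
out = values  # -> out = [8, 61, 16, 4, 53]

Answer: [8, 61, 16, 4, 53]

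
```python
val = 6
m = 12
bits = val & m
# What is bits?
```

Trace (tracking bits):
val = 6  # -> val = 6
m = 12  # -> m = 12
bits = val & m  # -> bits = 4

Answer: 4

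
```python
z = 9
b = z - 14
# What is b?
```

Answer: -5

Derivation:
Trace (tracking b):
z = 9  # -> z = 9
b = z - 14  # -> b = -5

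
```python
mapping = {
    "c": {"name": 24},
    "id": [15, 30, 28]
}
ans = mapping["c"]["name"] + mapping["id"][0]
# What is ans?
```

Answer: 39

Derivation:
Trace (tracking ans):
mapping = {'c': {'name': 24}, 'id': [15, 30, 28]}  # -> mapping = {'c': {'name': 24}, 'id': [15, 30, 28]}
ans = mapping['c']['name'] + mapping['id'][0]  # -> ans = 39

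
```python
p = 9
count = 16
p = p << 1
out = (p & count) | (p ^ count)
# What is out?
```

Trace (tracking out):
p = 9  # -> p = 9
count = 16  # -> count = 16
p = p << 1  # -> p = 18
out = p & count | p ^ count  # -> out = 18

Answer: 18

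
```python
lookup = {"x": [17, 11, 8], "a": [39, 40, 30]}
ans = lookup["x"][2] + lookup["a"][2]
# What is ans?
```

Trace (tracking ans):
lookup = {'x': [17, 11, 8], 'a': [39, 40, 30]}  # -> lookup = {'x': [17, 11, 8], 'a': [39, 40, 30]}
ans = lookup['x'][2] + lookup['a'][2]  # -> ans = 38

Answer: 38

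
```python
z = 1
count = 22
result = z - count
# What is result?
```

Answer: -21

Derivation:
Trace (tracking result):
z = 1  # -> z = 1
count = 22  # -> count = 22
result = z - count  # -> result = -21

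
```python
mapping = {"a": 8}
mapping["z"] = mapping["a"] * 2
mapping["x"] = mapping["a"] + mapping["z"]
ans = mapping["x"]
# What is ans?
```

Trace (tracking ans):
mapping = {'a': 8}  # -> mapping = {'a': 8}
mapping['z'] = mapping['a'] * 2  # -> mapping = {'a': 8, 'z': 16}
mapping['x'] = mapping['a'] + mapping['z']  # -> mapping = {'a': 8, 'z': 16, 'x': 24}
ans = mapping['x']  # -> ans = 24

Answer: 24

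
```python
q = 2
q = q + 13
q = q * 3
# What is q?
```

Trace (tracking q):
q = 2  # -> q = 2
q = q + 13  # -> q = 15
q = q * 3  # -> q = 45

Answer: 45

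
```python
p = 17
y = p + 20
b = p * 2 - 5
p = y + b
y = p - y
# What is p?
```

Trace (tracking p):
p = 17  # -> p = 17
y = p + 20  # -> y = 37
b = p * 2 - 5  # -> b = 29
p = y + b  # -> p = 66
y = p - y  # -> y = 29

Answer: 66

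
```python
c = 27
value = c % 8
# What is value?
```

Trace (tracking value):
c = 27  # -> c = 27
value = c % 8  # -> value = 3

Answer: 3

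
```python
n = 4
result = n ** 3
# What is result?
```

Answer: 64

Derivation:
Trace (tracking result):
n = 4  # -> n = 4
result = n ** 3  # -> result = 64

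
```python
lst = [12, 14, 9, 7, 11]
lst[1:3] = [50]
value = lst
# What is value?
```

Answer: [12, 50, 7, 11]

Derivation:
Trace (tracking value):
lst = [12, 14, 9, 7, 11]  # -> lst = [12, 14, 9, 7, 11]
lst[1:3] = [50]  # -> lst = [12, 50, 7, 11]
value = lst  # -> value = [12, 50, 7, 11]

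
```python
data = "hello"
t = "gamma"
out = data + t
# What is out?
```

Answer: 'hellogamma'

Derivation:
Trace (tracking out):
data = 'hello'  # -> data = 'hello'
t = 'gamma'  # -> t = 'gamma'
out = data + t  # -> out = 'hellogamma'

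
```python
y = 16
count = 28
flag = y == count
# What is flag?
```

Trace (tracking flag):
y = 16  # -> y = 16
count = 28  # -> count = 28
flag = y == count  # -> flag = False

Answer: False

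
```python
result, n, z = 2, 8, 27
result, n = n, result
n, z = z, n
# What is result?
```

Answer: 8

Derivation:
Trace (tracking result):
result, n, z = (2, 8, 27)  # -> result = 2, n = 8, z = 27
result, n = (n, result)  # -> result = 8, n = 2
n, z = (z, n)  # -> n = 27, z = 2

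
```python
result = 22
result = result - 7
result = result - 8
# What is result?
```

Trace (tracking result):
result = 22  # -> result = 22
result = result - 7  # -> result = 15
result = result - 8  # -> result = 7

Answer: 7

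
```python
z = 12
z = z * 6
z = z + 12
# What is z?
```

Answer: 84

Derivation:
Trace (tracking z):
z = 12  # -> z = 12
z = z * 6  # -> z = 72
z = z + 12  # -> z = 84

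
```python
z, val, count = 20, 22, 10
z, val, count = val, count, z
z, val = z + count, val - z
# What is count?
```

Answer: 20

Derivation:
Trace (tracking count):
z, val, count = (20, 22, 10)  # -> z = 20, val = 22, count = 10
z, val, count = (val, count, z)  # -> z = 22, val = 10, count = 20
z, val = (z + count, val - z)  # -> z = 42, val = -12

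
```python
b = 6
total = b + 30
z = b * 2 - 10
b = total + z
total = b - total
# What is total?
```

Trace (tracking total):
b = 6  # -> b = 6
total = b + 30  # -> total = 36
z = b * 2 - 10  # -> z = 2
b = total + z  # -> b = 38
total = b - total  # -> total = 2

Answer: 2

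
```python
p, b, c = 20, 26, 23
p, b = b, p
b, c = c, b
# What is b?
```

Trace (tracking b):
p, b, c = (20, 26, 23)  # -> p = 20, b = 26, c = 23
p, b = (b, p)  # -> p = 26, b = 20
b, c = (c, b)  # -> b = 23, c = 20

Answer: 23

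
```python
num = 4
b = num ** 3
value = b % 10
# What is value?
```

Answer: 4

Derivation:
Trace (tracking value):
num = 4  # -> num = 4
b = num ** 3  # -> b = 64
value = b % 10  # -> value = 4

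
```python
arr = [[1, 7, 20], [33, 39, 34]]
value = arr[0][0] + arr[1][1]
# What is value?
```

Trace (tracking value):
arr = [[1, 7, 20], [33, 39, 34]]  # -> arr = [[1, 7, 20], [33, 39, 34]]
value = arr[0][0] + arr[1][1]  # -> value = 40

Answer: 40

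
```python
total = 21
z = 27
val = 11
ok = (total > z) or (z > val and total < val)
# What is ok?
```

Trace (tracking ok):
total = 21  # -> total = 21
z = 27  # -> z = 27
val = 11  # -> val = 11
ok = total > z or (z > val and total < val)  # -> ok = False

Answer: False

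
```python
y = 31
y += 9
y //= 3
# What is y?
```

Trace (tracking y):
y = 31  # -> y = 31
y += 9  # -> y = 40
y //= 3  # -> y = 13

Answer: 13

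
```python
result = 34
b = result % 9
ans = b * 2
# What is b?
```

Trace (tracking b):
result = 34  # -> result = 34
b = result % 9  # -> b = 7
ans = b * 2  # -> ans = 14

Answer: 7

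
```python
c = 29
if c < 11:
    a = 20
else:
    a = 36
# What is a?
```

Answer: 36

Derivation:
Trace (tracking a):
c = 29  # -> c = 29
if c < 11:  # condition is False
else:
    a = 36  # -> a = 36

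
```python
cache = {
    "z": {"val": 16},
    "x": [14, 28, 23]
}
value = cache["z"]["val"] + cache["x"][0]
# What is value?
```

Answer: 30

Derivation:
Trace (tracking value):
cache = {'z': {'val': 16}, 'x': [14, 28, 23]}  # -> cache = {'z': {'val': 16}, 'x': [14, 28, 23]}
value = cache['z']['val'] + cache['x'][0]  # -> value = 30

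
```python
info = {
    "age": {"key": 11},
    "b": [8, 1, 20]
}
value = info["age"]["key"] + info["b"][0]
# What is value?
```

Answer: 19

Derivation:
Trace (tracking value):
info = {'age': {'key': 11}, 'b': [8, 1, 20]}  # -> info = {'age': {'key': 11}, 'b': [8, 1, 20]}
value = info['age']['key'] + info['b'][0]  # -> value = 19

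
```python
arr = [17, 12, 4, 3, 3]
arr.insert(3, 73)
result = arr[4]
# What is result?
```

Answer: 3

Derivation:
Trace (tracking result):
arr = [17, 12, 4, 3, 3]  # -> arr = [17, 12, 4, 3, 3]
arr.insert(3, 73)  # -> arr = [17, 12, 4, 73, 3, 3]
result = arr[4]  # -> result = 3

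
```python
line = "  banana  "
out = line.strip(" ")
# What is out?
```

Answer: 'banana'

Derivation:
Trace (tracking out):
line = '  banana  '  # -> line = '  banana  '
out = line.strip(' ')  # -> out = 'banana'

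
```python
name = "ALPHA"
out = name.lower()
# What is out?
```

Answer: 'alpha'

Derivation:
Trace (tracking out):
name = 'ALPHA'  # -> name = 'ALPHA'
out = name.lower()  # -> out = 'alpha'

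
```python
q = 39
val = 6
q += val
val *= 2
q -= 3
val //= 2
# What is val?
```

Answer: 6

Derivation:
Trace (tracking val):
q = 39  # -> q = 39
val = 6  # -> val = 6
q += val  # -> q = 45
val *= 2  # -> val = 12
q -= 3  # -> q = 42
val //= 2  # -> val = 6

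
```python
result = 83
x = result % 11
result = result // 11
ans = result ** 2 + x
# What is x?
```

Answer: 6

Derivation:
Trace (tracking x):
result = 83  # -> result = 83
x = result % 11  # -> x = 6
result = result // 11  # -> result = 7
ans = result ** 2 + x  # -> ans = 55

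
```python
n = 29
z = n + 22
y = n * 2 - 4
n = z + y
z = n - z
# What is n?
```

Trace (tracking n):
n = 29  # -> n = 29
z = n + 22  # -> z = 51
y = n * 2 - 4  # -> y = 54
n = z + y  # -> n = 105
z = n - z  # -> z = 54

Answer: 105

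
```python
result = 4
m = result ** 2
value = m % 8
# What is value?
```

Answer: 0

Derivation:
Trace (tracking value):
result = 4  # -> result = 4
m = result ** 2  # -> m = 16
value = m % 8  # -> value = 0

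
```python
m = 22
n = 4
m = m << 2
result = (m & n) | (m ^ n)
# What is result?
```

Trace (tracking result):
m = 22  # -> m = 22
n = 4  # -> n = 4
m = m << 2  # -> m = 88
result = m & n | m ^ n  # -> result = 92

Answer: 92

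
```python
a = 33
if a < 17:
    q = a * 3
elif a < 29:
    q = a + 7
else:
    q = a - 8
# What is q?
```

Answer: 25

Derivation:
Trace (tracking q):
a = 33  # -> a = 33
if a < 17:  # condition is False
elif a < 29:  # condition is False
else:
    q = a - 8  # -> q = 25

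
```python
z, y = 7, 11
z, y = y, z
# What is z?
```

Answer: 11

Derivation:
Trace (tracking z):
z, y = (7, 11)  # -> z = 7, y = 11
z, y = (y, z)  # -> z = 11, y = 7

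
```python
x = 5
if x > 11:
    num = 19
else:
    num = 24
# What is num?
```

Answer: 24

Derivation:
Trace (tracking num):
x = 5  # -> x = 5
if x > 11:  # condition is False
else:
    num = 24  # -> num = 24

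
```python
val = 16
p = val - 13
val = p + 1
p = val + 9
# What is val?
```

Trace (tracking val):
val = 16  # -> val = 16
p = val - 13  # -> p = 3
val = p + 1  # -> val = 4
p = val + 9  # -> p = 13

Answer: 4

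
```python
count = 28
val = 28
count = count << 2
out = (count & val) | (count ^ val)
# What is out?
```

Answer: 124

Derivation:
Trace (tracking out):
count = 28  # -> count = 28
val = 28  # -> val = 28
count = count << 2  # -> count = 112
out = count & val | count ^ val  # -> out = 124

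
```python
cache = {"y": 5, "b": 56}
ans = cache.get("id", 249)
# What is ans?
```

Answer: 249

Derivation:
Trace (tracking ans):
cache = {'y': 5, 'b': 56}  # -> cache = {'y': 5, 'b': 56}
ans = cache.get('id', 249)  # -> ans = 249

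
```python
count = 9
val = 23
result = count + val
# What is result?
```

Answer: 32

Derivation:
Trace (tracking result):
count = 9  # -> count = 9
val = 23  # -> val = 23
result = count + val  # -> result = 32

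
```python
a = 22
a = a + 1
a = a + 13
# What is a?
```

Answer: 36

Derivation:
Trace (tracking a):
a = 22  # -> a = 22
a = a + 1  # -> a = 23
a = a + 13  # -> a = 36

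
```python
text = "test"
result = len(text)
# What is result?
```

Answer: 4

Derivation:
Trace (tracking result):
text = 'test'  # -> text = 'test'
result = len(text)  # -> result = 4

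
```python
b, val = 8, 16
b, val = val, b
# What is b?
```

Trace (tracking b):
b, val = (8, 16)  # -> b = 8, val = 16
b, val = (val, b)  # -> b = 16, val = 8

Answer: 16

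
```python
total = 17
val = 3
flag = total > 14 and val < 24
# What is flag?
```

Answer: True

Derivation:
Trace (tracking flag):
total = 17  # -> total = 17
val = 3  # -> val = 3
flag = total > 14 and val < 24  # -> flag = True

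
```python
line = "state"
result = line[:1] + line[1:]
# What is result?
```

Answer: 'state'

Derivation:
Trace (tracking result):
line = 'state'  # -> line = 'state'
result = line[:1] + line[1:]  # -> result = 'state'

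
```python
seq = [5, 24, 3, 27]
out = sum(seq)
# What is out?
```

Answer: 59

Derivation:
Trace (tracking out):
seq = [5, 24, 3, 27]  # -> seq = [5, 24, 3, 27]
out = sum(seq)  # -> out = 59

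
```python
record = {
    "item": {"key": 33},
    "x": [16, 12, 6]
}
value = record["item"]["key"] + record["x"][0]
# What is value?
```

Answer: 49

Derivation:
Trace (tracking value):
record = {'item': {'key': 33}, 'x': [16, 12, 6]}  # -> record = {'item': {'key': 33}, 'x': [16, 12, 6]}
value = record['item']['key'] + record['x'][0]  # -> value = 49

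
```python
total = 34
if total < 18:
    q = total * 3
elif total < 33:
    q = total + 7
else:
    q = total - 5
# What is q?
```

Answer: 29

Derivation:
Trace (tracking q):
total = 34  # -> total = 34
if total < 18:  # condition is False
elif total < 33:  # condition is False
else:
    q = total - 5  # -> q = 29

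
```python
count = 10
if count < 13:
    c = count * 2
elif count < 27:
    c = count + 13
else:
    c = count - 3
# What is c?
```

Answer: 20

Derivation:
Trace (tracking c):
count = 10  # -> count = 10
if count < 13:  # condition is True
    c = count * 2  # -> c = 20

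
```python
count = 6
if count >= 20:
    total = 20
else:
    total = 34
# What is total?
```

Answer: 34

Derivation:
Trace (tracking total):
count = 6  # -> count = 6
if count >= 20:  # condition is False
else:
    total = 34  # -> total = 34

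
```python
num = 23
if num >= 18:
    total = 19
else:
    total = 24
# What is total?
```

Trace (tracking total):
num = 23  # -> num = 23
if num >= 18:  # condition is True
    total = 19  # -> total = 19

Answer: 19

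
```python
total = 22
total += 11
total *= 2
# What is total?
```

Answer: 66

Derivation:
Trace (tracking total):
total = 22  # -> total = 22
total += 11  # -> total = 33
total *= 2  # -> total = 66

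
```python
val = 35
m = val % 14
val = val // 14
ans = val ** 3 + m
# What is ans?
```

Answer: 15

Derivation:
Trace (tracking ans):
val = 35  # -> val = 35
m = val % 14  # -> m = 7
val = val // 14  # -> val = 2
ans = val ** 3 + m  # -> ans = 15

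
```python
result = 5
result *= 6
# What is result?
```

Answer: 30

Derivation:
Trace (tracking result):
result = 5  # -> result = 5
result *= 6  # -> result = 30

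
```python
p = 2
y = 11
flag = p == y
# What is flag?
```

Trace (tracking flag):
p = 2  # -> p = 2
y = 11  # -> y = 11
flag = p == y  # -> flag = False

Answer: False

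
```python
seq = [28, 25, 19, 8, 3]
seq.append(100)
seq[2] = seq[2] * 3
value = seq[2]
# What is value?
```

Answer: 57

Derivation:
Trace (tracking value):
seq = [28, 25, 19, 8, 3]  # -> seq = [28, 25, 19, 8, 3]
seq.append(100)  # -> seq = [28, 25, 19, 8, 3, 100]
seq[2] = seq[2] * 3  # -> seq = [28, 25, 57, 8, 3, 100]
value = seq[2]  # -> value = 57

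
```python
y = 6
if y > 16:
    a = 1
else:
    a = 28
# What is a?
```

Answer: 28

Derivation:
Trace (tracking a):
y = 6  # -> y = 6
if y > 16:  # condition is False
else:
    a = 28  # -> a = 28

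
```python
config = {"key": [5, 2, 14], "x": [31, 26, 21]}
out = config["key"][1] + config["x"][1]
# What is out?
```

Trace (tracking out):
config = {'key': [5, 2, 14], 'x': [31, 26, 21]}  # -> config = {'key': [5, 2, 14], 'x': [31, 26, 21]}
out = config['key'][1] + config['x'][1]  # -> out = 28

Answer: 28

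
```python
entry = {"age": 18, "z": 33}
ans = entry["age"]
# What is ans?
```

Answer: 18

Derivation:
Trace (tracking ans):
entry = {'age': 18, 'z': 33}  # -> entry = {'age': 18, 'z': 33}
ans = entry['age']  # -> ans = 18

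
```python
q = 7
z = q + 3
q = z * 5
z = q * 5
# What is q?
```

Trace (tracking q):
q = 7  # -> q = 7
z = q + 3  # -> z = 10
q = z * 5  # -> q = 50
z = q * 5  # -> z = 250

Answer: 50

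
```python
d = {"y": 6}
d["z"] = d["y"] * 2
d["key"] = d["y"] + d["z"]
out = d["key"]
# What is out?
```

Trace (tracking out):
d = {'y': 6}  # -> d = {'y': 6}
d['z'] = d['y'] * 2  # -> d = {'y': 6, 'z': 12}
d['key'] = d['y'] + d['z']  # -> d = {'y': 6, 'z': 12, 'key': 18}
out = d['key']  # -> out = 18

Answer: 18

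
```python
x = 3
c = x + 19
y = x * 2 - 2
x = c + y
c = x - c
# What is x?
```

Trace (tracking x):
x = 3  # -> x = 3
c = x + 19  # -> c = 22
y = x * 2 - 2  # -> y = 4
x = c + y  # -> x = 26
c = x - c  # -> c = 4

Answer: 26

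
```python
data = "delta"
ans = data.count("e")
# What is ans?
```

Trace (tracking ans):
data = 'delta'  # -> data = 'delta'
ans = data.count('e')  # -> ans = 1

Answer: 1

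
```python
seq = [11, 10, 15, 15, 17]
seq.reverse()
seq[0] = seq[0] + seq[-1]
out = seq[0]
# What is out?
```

Trace (tracking out):
seq = [11, 10, 15, 15, 17]  # -> seq = [11, 10, 15, 15, 17]
seq.reverse()  # -> seq = [17, 15, 15, 10, 11]
seq[0] = seq[0] + seq[-1]  # -> seq = [28, 15, 15, 10, 11]
out = seq[0]  # -> out = 28

Answer: 28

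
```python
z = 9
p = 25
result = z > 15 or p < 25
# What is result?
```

Answer: False

Derivation:
Trace (tracking result):
z = 9  # -> z = 9
p = 25  # -> p = 25
result = z > 15 or p < 25  # -> result = False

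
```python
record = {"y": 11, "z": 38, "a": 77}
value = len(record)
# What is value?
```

Trace (tracking value):
record = {'y': 11, 'z': 38, 'a': 77}  # -> record = {'y': 11, 'z': 38, 'a': 77}
value = len(record)  # -> value = 3

Answer: 3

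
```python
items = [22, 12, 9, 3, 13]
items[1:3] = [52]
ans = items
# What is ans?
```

Answer: [22, 52, 3, 13]

Derivation:
Trace (tracking ans):
items = [22, 12, 9, 3, 13]  # -> items = [22, 12, 9, 3, 13]
items[1:3] = [52]  # -> items = [22, 52, 3, 13]
ans = items  # -> ans = [22, 52, 3, 13]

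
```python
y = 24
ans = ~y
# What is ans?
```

Answer: -25

Derivation:
Trace (tracking ans):
y = 24  # -> y = 24
ans = ~y  # -> ans = -25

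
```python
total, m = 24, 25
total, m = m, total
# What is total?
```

Answer: 25

Derivation:
Trace (tracking total):
total, m = (24, 25)  # -> total = 24, m = 25
total, m = (m, total)  # -> total = 25, m = 24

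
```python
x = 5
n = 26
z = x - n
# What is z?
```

Answer: -21

Derivation:
Trace (tracking z):
x = 5  # -> x = 5
n = 26  # -> n = 26
z = x - n  # -> z = -21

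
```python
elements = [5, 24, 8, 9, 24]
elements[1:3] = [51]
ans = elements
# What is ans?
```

Trace (tracking ans):
elements = [5, 24, 8, 9, 24]  # -> elements = [5, 24, 8, 9, 24]
elements[1:3] = [51]  # -> elements = [5, 51, 9, 24]
ans = elements  # -> ans = [5, 51, 9, 24]

Answer: [5, 51, 9, 24]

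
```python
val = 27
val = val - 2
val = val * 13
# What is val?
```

Answer: 325

Derivation:
Trace (tracking val):
val = 27  # -> val = 27
val = val - 2  # -> val = 25
val = val * 13  # -> val = 325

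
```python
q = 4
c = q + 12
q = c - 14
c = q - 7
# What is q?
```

Answer: 2

Derivation:
Trace (tracking q):
q = 4  # -> q = 4
c = q + 12  # -> c = 16
q = c - 14  # -> q = 2
c = q - 7  # -> c = -5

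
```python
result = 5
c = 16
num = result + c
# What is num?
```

Answer: 21

Derivation:
Trace (tracking num):
result = 5  # -> result = 5
c = 16  # -> c = 16
num = result + c  # -> num = 21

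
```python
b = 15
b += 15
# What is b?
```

Answer: 30

Derivation:
Trace (tracking b):
b = 15  # -> b = 15
b += 15  # -> b = 30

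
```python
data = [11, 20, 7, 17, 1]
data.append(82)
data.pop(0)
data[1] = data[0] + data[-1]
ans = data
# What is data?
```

Answer: [20, 102, 17, 1, 82]

Derivation:
Trace (tracking data):
data = [11, 20, 7, 17, 1]  # -> data = [11, 20, 7, 17, 1]
data.append(82)  # -> data = [11, 20, 7, 17, 1, 82]
data.pop(0)  # -> data = [20, 7, 17, 1, 82]
data[1] = data[0] + data[-1]  # -> data = [20, 102, 17, 1, 82]
ans = data  # -> ans = [20, 102, 17, 1, 82]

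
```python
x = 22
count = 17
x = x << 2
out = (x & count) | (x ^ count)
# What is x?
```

Answer: 88

Derivation:
Trace (tracking x):
x = 22  # -> x = 22
count = 17  # -> count = 17
x = x << 2  # -> x = 88
out = x & count | x ^ count  # -> out = 89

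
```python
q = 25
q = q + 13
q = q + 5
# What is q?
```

Answer: 43

Derivation:
Trace (tracking q):
q = 25  # -> q = 25
q = q + 13  # -> q = 38
q = q + 5  # -> q = 43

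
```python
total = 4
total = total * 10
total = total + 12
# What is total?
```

Answer: 52

Derivation:
Trace (tracking total):
total = 4  # -> total = 4
total = total * 10  # -> total = 40
total = total + 12  # -> total = 52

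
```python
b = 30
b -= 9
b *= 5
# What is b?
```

Trace (tracking b):
b = 30  # -> b = 30
b -= 9  # -> b = 21
b *= 5  # -> b = 105

Answer: 105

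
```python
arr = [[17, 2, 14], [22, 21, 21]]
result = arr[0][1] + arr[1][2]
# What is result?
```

Trace (tracking result):
arr = [[17, 2, 14], [22, 21, 21]]  # -> arr = [[17, 2, 14], [22, 21, 21]]
result = arr[0][1] + arr[1][2]  # -> result = 23

Answer: 23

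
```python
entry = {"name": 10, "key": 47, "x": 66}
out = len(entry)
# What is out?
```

Answer: 3

Derivation:
Trace (tracking out):
entry = {'name': 10, 'key': 47, 'x': 66}  # -> entry = {'name': 10, 'key': 47, 'x': 66}
out = len(entry)  # -> out = 3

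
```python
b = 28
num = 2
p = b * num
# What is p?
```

Trace (tracking p):
b = 28  # -> b = 28
num = 2  # -> num = 2
p = b * num  # -> p = 56

Answer: 56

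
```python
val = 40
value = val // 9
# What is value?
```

Answer: 4

Derivation:
Trace (tracking value):
val = 40  # -> val = 40
value = val // 9  # -> value = 4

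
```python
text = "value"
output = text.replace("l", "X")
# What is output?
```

Trace (tracking output):
text = 'value'  # -> text = 'value'
output = text.replace('l', 'X')  # -> output = 'vaXue'

Answer: 'vaXue'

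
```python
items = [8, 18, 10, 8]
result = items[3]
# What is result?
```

Trace (tracking result):
items = [8, 18, 10, 8]  # -> items = [8, 18, 10, 8]
result = items[3]  # -> result = 8

Answer: 8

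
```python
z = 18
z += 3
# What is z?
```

Answer: 21

Derivation:
Trace (tracking z):
z = 18  # -> z = 18
z += 3  # -> z = 21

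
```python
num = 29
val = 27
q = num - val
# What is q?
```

Answer: 2

Derivation:
Trace (tracking q):
num = 29  # -> num = 29
val = 27  # -> val = 27
q = num - val  # -> q = 2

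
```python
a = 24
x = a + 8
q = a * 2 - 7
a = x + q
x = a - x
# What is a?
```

Answer: 73

Derivation:
Trace (tracking a):
a = 24  # -> a = 24
x = a + 8  # -> x = 32
q = a * 2 - 7  # -> q = 41
a = x + q  # -> a = 73
x = a - x  # -> x = 41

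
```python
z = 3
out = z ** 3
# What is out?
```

Trace (tracking out):
z = 3  # -> z = 3
out = z ** 3  # -> out = 27

Answer: 27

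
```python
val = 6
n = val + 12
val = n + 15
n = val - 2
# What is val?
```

Trace (tracking val):
val = 6  # -> val = 6
n = val + 12  # -> n = 18
val = n + 15  # -> val = 33
n = val - 2  # -> n = 31

Answer: 33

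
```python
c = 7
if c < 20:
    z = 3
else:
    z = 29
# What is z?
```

Answer: 3

Derivation:
Trace (tracking z):
c = 7  # -> c = 7
if c < 20:  # condition is True
    z = 3  # -> z = 3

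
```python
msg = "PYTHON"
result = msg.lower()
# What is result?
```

Trace (tracking result):
msg = 'PYTHON'  # -> msg = 'PYTHON'
result = msg.lower()  # -> result = 'python'

Answer: 'python'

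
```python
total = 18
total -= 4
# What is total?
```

Trace (tracking total):
total = 18  # -> total = 18
total -= 4  # -> total = 14

Answer: 14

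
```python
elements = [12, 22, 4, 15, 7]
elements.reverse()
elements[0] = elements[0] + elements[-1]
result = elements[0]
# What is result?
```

Trace (tracking result):
elements = [12, 22, 4, 15, 7]  # -> elements = [12, 22, 4, 15, 7]
elements.reverse()  # -> elements = [7, 15, 4, 22, 12]
elements[0] = elements[0] + elements[-1]  # -> elements = [19, 15, 4, 22, 12]
result = elements[0]  # -> result = 19

Answer: 19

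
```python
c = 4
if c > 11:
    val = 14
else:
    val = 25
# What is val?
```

Trace (tracking val):
c = 4  # -> c = 4
if c > 11:  # condition is False
else:
    val = 25  # -> val = 25

Answer: 25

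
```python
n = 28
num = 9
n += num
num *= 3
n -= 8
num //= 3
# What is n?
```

Trace (tracking n):
n = 28  # -> n = 28
num = 9  # -> num = 9
n += num  # -> n = 37
num *= 3  # -> num = 27
n -= 8  # -> n = 29
num //= 3  # -> num = 9

Answer: 29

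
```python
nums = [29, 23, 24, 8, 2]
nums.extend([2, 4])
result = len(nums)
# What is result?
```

Trace (tracking result):
nums = [29, 23, 24, 8, 2]  # -> nums = [29, 23, 24, 8, 2]
nums.extend([2, 4])  # -> nums = [29, 23, 24, 8, 2, 2, 4]
result = len(nums)  # -> result = 7

Answer: 7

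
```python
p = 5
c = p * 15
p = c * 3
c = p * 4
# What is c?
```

Trace (tracking c):
p = 5  # -> p = 5
c = p * 15  # -> c = 75
p = c * 3  # -> p = 225
c = p * 4  # -> c = 900

Answer: 900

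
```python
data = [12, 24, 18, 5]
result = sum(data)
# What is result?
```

Trace (tracking result):
data = [12, 24, 18, 5]  # -> data = [12, 24, 18, 5]
result = sum(data)  # -> result = 59

Answer: 59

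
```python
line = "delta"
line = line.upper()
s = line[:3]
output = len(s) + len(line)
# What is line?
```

Trace (tracking line):
line = 'delta'  # -> line = 'delta'
line = line.upper()  # -> line = 'DELTA'
s = line[:3]  # -> s = 'DEL'
output = len(s) + len(line)  # -> output = 8

Answer: 'DELTA'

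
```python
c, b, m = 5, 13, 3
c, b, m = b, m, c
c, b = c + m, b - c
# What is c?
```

Trace (tracking c):
c, b, m = (5, 13, 3)  # -> c = 5, b = 13, m = 3
c, b, m = (b, m, c)  # -> c = 13, b = 3, m = 5
c, b = (c + m, b - c)  # -> c = 18, b = -10

Answer: 18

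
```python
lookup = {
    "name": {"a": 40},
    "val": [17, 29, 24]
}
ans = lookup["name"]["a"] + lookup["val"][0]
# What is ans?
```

Trace (tracking ans):
lookup = {'name': {'a': 40}, 'val': [17, 29, 24]}  # -> lookup = {'name': {'a': 40}, 'val': [17, 29, 24]}
ans = lookup['name']['a'] + lookup['val'][0]  # -> ans = 57

Answer: 57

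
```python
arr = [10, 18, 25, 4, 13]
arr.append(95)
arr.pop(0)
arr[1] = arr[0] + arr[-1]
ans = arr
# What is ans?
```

Answer: [18, 113, 4, 13, 95]

Derivation:
Trace (tracking ans):
arr = [10, 18, 25, 4, 13]  # -> arr = [10, 18, 25, 4, 13]
arr.append(95)  # -> arr = [10, 18, 25, 4, 13, 95]
arr.pop(0)  # -> arr = [18, 25, 4, 13, 95]
arr[1] = arr[0] + arr[-1]  # -> arr = [18, 113, 4, 13, 95]
ans = arr  # -> ans = [18, 113, 4, 13, 95]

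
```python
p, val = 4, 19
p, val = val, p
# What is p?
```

Trace (tracking p):
p, val = (4, 19)  # -> p = 4, val = 19
p, val = (val, p)  # -> p = 19, val = 4

Answer: 19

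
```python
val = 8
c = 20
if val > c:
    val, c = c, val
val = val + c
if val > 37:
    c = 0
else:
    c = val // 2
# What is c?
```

Trace (tracking c):
val = 8  # -> val = 8
c = 20  # -> c = 20
if val > c:  # condition is False
val = val + c  # -> val = 28
if val > 37:  # condition is False
else:
    c = val // 2  # -> c = 14

Answer: 14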